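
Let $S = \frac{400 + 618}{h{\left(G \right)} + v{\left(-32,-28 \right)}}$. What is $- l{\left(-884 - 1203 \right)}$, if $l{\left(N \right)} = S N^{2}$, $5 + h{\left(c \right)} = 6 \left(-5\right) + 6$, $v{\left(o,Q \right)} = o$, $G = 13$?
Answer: $\frac{4433969242}{61} \approx 7.2688 \cdot 10^{7}$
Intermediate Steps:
$h{\left(c \right)} = -29$ ($h{\left(c \right)} = -5 + \left(6 \left(-5\right) + 6\right) = -5 + \left(-30 + 6\right) = -5 - 24 = -29$)
$S = - \frac{1018}{61}$ ($S = \frac{400 + 618}{-29 - 32} = \frac{1018}{-61} = 1018 \left(- \frac{1}{61}\right) = - \frac{1018}{61} \approx -16.689$)
$l{\left(N \right)} = - \frac{1018 N^{2}}{61}$
$- l{\left(-884 - 1203 \right)} = - \frac{\left(-1018\right) \left(-884 - 1203\right)^{2}}{61} = - \frac{\left(-1018\right) \left(-2087\right)^{2}}{61} = - \frac{\left(-1018\right) 4355569}{61} = \left(-1\right) \left(- \frac{4433969242}{61}\right) = \frac{4433969242}{61}$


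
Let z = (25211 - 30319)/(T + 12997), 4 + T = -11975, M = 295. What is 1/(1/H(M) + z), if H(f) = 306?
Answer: -155754/781015 ≈ -0.19943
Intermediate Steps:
T = -11979 (T = -4 - 11975 = -11979)
z = -2554/509 (z = (25211 - 30319)/(-11979 + 12997) = -5108/1018 = -5108*1/1018 = -2554/509 ≈ -5.0177)
1/(1/H(M) + z) = 1/(1/306 - 2554/509) = 1/(-781015/155754) = -155754/781015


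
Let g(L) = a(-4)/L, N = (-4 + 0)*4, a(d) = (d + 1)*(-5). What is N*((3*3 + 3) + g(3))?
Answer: -272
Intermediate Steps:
a(d) = -5 - 5*d (a(d) = (1 + d)*(-5) = -5 - 5*d)
N = -16 (N = -4*4 = -16)
g(L) = 15/L (g(L) = (-5 - 5*(-4))/L = (-5 + 20)/L = 15/L)
N*((3*3 + 3) + g(3)) = -16*((3*3 + 3) + 15/3) = -16*((9 + 3) + 15*(⅓)) = -16*(12 + 5) = -16*17 = -272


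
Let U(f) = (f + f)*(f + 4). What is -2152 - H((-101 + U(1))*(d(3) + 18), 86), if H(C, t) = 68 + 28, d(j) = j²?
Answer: -2248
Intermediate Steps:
U(f) = 2*f*(4 + f) (U(f) = (2*f)*(4 + f) = 2*f*(4 + f))
H(C, t) = 96
-2152 - H((-101 + U(1))*(d(3) + 18), 86) = -2152 - 1*96 = -2152 - 96 = -2248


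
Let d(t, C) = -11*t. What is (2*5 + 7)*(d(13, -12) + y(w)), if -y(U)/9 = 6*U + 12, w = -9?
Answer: 3995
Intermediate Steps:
y(U) = -108 - 54*U (y(U) = -9*(6*U + 12) = -9*(12 + 6*U) = -108 - 54*U)
(2*5 + 7)*(d(13, -12) + y(w)) = (2*5 + 7)*(-11*13 + (-108 - 54*(-9))) = (10 + 7)*(-143 + (-108 + 486)) = 17*(-143 + 378) = 17*235 = 3995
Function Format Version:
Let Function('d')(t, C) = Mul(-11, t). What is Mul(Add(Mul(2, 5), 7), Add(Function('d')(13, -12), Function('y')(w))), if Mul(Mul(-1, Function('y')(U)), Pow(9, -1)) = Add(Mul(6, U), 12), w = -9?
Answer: 3995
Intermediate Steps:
Function('y')(U) = Add(-108, Mul(-54, U)) (Function('y')(U) = Mul(-9, Add(Mul(6, U), 12)) = Mul(-9, Add(12, Mul(6, U))) = Add(-108, Mul(-54, U)))
Mul(Add(Mul(2, 5), 7), Add(Function('d')(13, -12), Function('y')(w))) = Mul(Add(Mul(2, 5), 7), Add(Mul(-11, 13), Add(-108, Mul(-54, -9)))) = Mul(Add(10, 7), Add(-143, Add(-108, 486))) = Mul(17, Add(-143, 378)) = Mul(17, 235) = 3995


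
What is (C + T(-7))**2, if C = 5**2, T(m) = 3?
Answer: 784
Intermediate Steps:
C = 25
(C + T(-7))**2 = (25 + 3)**2 = 28**2 = 784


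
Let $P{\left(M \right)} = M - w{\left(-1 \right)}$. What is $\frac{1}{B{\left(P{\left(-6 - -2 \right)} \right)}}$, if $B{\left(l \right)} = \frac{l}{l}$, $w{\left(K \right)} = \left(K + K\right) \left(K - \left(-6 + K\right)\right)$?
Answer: $1$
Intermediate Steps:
$w{\left(K \right)} = 12 K$ ($w{\left(K \right)} = 2 K 6 = 12 K$)
$P{\left(M \right)} = 12 + M$ ($P{\left(M \right)} = M - 12 \left(-1\right) = M - -12 = M + 12 = 12 + M$)
$B{\left(l \right)} = 1$
$\frac{1}{B{\left(P{\left(-6 - -2 \right)} \right)}} = 1^{-1} = 1$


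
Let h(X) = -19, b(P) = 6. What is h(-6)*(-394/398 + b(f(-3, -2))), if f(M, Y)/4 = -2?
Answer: -18943/199 ≈ -95.191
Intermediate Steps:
f(M, Y) = -8 (f(M, Y) = 4*(-2) = -8)
h(-6)*(-394/398 + b(f(-3, -2))) = -19*(-394/398 + 6) = -19*(-394*1/398 + 6) = -19*(-197/199 + 6) = -19*997/199 = -18943/199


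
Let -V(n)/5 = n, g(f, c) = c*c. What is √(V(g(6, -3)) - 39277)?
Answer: I*√39322 ≈ 198.3*I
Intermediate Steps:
g(f, c) = c²
V(n) = -5*n
√(V(g(6, -3)) - 39277) = √(-5*(-3)² - 39277) = √(-5*9 - 39277) = √(-45 - 39277) = √(-39322) = I*√39322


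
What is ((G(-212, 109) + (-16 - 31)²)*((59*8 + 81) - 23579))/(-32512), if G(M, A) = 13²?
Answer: 13688957/8128 ≈ 1684.2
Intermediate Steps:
G(M, A) = 169
((G(-212, 109) + (-16 - 31)²)*((59*8 + 81) - 23579))/(-32512) = ((169 + (-16 - 31)²)*((59*8 + 81) - 23579))/(-32512) = ((169 + (-47)²)*((472 + 81) - 23579))*(-1/32512) = ((169 + 2209)*(553 - 23579))*(-1/32512) = (2378*(-23026))*(-1/32512) = -54755828*(-1/32512) = 13688957/8128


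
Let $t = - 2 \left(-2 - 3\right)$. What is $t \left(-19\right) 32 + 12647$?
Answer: $6567$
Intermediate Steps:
$t = 10$ ($t = \left(-2\right) \left(-5\right) = 10$)
$t \left(-19\right) 32 + 12647 = 10 \left(-19\right) 32 + 12647 = \left(-190\right) 32 + 12647 = -6080 + 12647 = 6567$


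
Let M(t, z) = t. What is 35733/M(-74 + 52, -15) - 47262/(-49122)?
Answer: -292372777/180114 ≈ -1623.3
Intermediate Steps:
35733/M(-74 + 52, -15) - 47262/(-49122) = 35733/(-74 + 52) - 47262/(-49122) = 35733/(-22) - 47262*(-1/49122) = 35733*(-1/22) + 7877/8187 = -35733/22 + 7877/8187 = -292372777/180114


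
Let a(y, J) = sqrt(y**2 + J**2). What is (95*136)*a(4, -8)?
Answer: 51680*sqrt(5) ≈ 1.1556e+5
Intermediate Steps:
a(y, J) = sqrt(J**2 + y**2)
(95*136)*a(4, -8) = (95*136)*sqrt((-8)**2 + 4**2) = 12920*sqrt(64 + 16) = 12920*sqrt(80) = 12920*(4*sqrt(5)) = 51680*sqrt(5)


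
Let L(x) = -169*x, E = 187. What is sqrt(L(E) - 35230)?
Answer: I*sqrt(66833) ≈ 258.52*I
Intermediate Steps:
sqrt(L(E) - 35230) = sqrt(-169*187 - 35230) = sqrt(-31603 - 35230) = sqrt(-66833) = I*sqrt(66833)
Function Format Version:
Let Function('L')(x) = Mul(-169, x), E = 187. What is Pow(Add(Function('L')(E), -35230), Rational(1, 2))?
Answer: Mul(I, Pow(66833, Rational(1, 2))) ≈ Mul(258.52, I)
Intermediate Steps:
Pow(Add(Function('L')(E), -35230), Rational(1, 2)) = Pow(Add(Mul(-169, 187), -35230), Rational(1, 2)) = Pow(Add(-31603, -35230), Rational(1, 2)) = Pow(-66833, Rational(1, 2)) = Mul(I, Pow(66833, Rational(1, 2)))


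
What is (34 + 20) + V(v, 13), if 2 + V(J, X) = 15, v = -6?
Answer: 67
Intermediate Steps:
V(J, X) = 13 (V(J, X) = -2 + 15 = 13)
(34 + 20) + V(v, 13) = (34 + 20) + 13 = 54 + 13 = 67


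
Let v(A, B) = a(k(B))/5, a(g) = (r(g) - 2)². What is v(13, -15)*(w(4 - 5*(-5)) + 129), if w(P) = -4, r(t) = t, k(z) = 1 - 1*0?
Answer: 25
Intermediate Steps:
k(z) = 1 (k(z) = 1 + 0 = 1)
a(g) = (-2 + g)² (a(g) = (g - 2)² = (-2 + g)²)
v(A, B) = ⅕ (v(A, B) = (-2 + 1)²/5 = (-1)²*(⅕) = 1*(⅕) = ⅕)
v(13, -15)*(w(4 - 5*(-5)) + 129) = (-4 + 129)/5 = (⅕)*125 = 25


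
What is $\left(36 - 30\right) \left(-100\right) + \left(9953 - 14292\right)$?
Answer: $-4939$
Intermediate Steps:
$\left(36 - 30\right) \left(-100\right) + \left(9953 - 14292\right) = 6 \left(-100\right) - 4339 = -600 - 4339 = -4939$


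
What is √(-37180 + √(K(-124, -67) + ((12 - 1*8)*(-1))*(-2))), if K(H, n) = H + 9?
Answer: √(-37180 + I*√107) ≈ 0.027 + 192.82*I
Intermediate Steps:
K(H, n) = 9 + H
√(-37180 + √(K(-124, -67) + ((12 - 1*8)*(-1))*(-2))) = √(-37180 + √((9 - 124) + ((12 - 1*8)*(-1))*(-2))) = √(-37180 + √(-115 + ((12 - 8)*(-1))*(-2))) = √(-37180 + √(-115 + (4*(-1))*(-2))) = √(-37180 + √(-115 - 4*(-2))) = √(-37180 + √(-115 + 8)) = √(-37180 + √(-107)) = √(-37180 + I*√107)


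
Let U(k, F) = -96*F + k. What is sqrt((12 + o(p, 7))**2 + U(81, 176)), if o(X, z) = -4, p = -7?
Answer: I*sqrt(16751) ≈ 129.43*I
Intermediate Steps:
U(k, F) = k - 96*F
sqrt((12 + o(p, 7))**2 + U(81, 176)) = sqrt((12 - 4)**2 + (81 - 96*176)) = sqrt(8**2 + (81 - 16896)) = sqrt(64 - 16815) = sqrt(-16751) = I*sqrt(16751)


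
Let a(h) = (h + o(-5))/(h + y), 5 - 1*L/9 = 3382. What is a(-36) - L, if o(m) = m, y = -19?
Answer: 1671656/55 ≈ 30394.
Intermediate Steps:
L = -30393 (L = 45 - 9*3382 = 45 - 30438 = -30393)
a(h) = (-5 + h)/(-19 + h) (a(h) = (h - 5)/(h - 19) = (-5 + h)/(-19 + h))
a(-36) - L = (-5 - 36)/(-19 - 36) - 1*(-30393) = -41/(-55) + 30393 = -1/55*(-41) + 30393 = 41/55 + 30393 = 1671656/55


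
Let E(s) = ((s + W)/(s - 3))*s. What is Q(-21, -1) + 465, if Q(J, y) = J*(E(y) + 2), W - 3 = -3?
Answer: 1713/4 ≈ 428.25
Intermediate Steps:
W = 0 (W = 3 - 3 = 0)
E(s) = s²/(-3 + s) (E(s) = ((s + 0)/(s - 3))*s = (s/(-3 + s))*s = s²/(-3 + s))
Q(J, y) = J*(2 + y²/(-3 + y)) (Q(J, y) = J*(y²/(-3 + y) + 2) = J*(2 + y²/(-3 + y)))
Q(-21, -1) + 465 = -21*(-6 + (-1)² + 2*(-1))/(-3 - 1) + 465 = -21*(-6 + 1 - 2)/(-4) + 465 = -21*(-¼)*(-7) + 465 = -147/4 + 465 = 1713/4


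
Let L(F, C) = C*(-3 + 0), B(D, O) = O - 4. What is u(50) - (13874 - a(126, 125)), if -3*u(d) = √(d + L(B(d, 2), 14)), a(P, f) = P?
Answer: -13748 - 2*√2/3 ≈ -13749.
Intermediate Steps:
B(D, O) = -4 + O
L(F, C) = -3*C (L(F, C) = C*(-3) = -3*C)
u(d) = -√(-42 + d)/3 (u(d) = -√(d - 3*14)/3 = -√(d - 42)/3 = -√(-42 + d)/3)
u(50) - (13874 - a(126, 125)) = -√(-42 + 50)/3 - (13874 - 1*126) = -2*√2/3 - (13874 - 126) = -2*√2/3 - 1*13748 = -2*√2/3 - 13748 = -13748 - 2*√2/3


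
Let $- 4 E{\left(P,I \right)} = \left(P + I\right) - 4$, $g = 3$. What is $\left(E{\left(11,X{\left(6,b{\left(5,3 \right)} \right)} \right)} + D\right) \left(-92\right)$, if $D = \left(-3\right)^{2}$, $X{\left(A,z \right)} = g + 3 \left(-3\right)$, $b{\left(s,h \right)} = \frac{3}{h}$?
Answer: $-805$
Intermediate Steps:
$X{\left(A,z \right)} = -6$ ($X{\left(A,z \right)} = 3 + 3 \left(-3\right) = 3 - 9 = -6$)
$D = 9$
$E{\left(P,I \right)} = 1 - \frac{I}{4} - \frac{P}{4}$ ($E{\left(P,I \right)} = - \frac{\left(P + I\right) - 4}{4} = - \frac{\left(I + P\right) - 4}{4} = - \frac{-4 + I + P}{4} = 1 - \frac{I}{4} - \frac{P}{4}$)
$\left(E{\left(11,X{\left(6,b{\left(5,3 \right)} \right)} \right)} + D\right) \left(-92\right) = \left(\left(1 - - \frac{3}{2} - \frac{11}{4}\right) + 9\right) \left(-92\right) = \left(\left(1 + \frac{3}{2} - \frac{11}{4}\right) + 9\right) \left(-92\right) = \left(- \frac{1}{4} + 9\right) \left(-92\right) = \frac{35}{4} \left(-92\right) = -805$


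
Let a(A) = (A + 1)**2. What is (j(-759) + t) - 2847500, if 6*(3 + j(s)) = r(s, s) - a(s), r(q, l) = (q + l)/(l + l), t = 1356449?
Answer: -3173629/2 ≈ -1.5868e+6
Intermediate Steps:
r(q, l) = (l + q)/(2*l) (r(q, l) = (l + q)/((2*l)) = (l + q)*(1/(2*l)) = (l + q)/(2*l))
a(A) = (1 + A)**2
j(s) = -17/6 - (1 + s)**2/6 (j(s) = -3 + ((s + s)/(2*s) - (1 + s)**2)/6 = -3 + ((2*s)/(2*s) - (1 + s)**2)/6 = -3 + (1 - (1 + s)**2)/6 = -3 + (1/6 - (1 + s)**2/6) = -17/6 - (1 + s)**2/6)
(j(-759) + t) - 2847500 = ((-17/6 - (1 - 759)**2/6) + 1356449) - 2847500 = ((-17/6 - 1/6*(-758)**2) + 1356449) - 2847500 = ((-17/6 - 1/6*574564) + 1356449) - 2847500 = ((-17/6 - 287282/3) + 1356449) - 2847500 = (-191527/2 + 1356449) - 2847500 = 2521371/2 - 2847500 = -3173629/2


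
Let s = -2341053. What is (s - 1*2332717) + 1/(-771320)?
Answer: -3604972276401/771320 ≈ -4.6738e+6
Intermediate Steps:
(s - 1*2332717) + 1/(-771320) = (-2341053 - 1*2332717) + 1/(-771320) = (-2341053 - 2332717) - 1/771320 = -4673770 - 1/771320 = -3604972276401/771320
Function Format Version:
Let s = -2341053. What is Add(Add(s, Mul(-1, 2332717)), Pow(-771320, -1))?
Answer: Rational(-3604972276401, 771320) ≈ -4.6738e+6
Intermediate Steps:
Add(Add(s, Mul(-1, 2332717)), Pow(-771320, -1)) = Add(Add(-2341053, Mul(-1, 2332717)), Pow(-771320, -1)) = Add(Add(-2341053, -2332717), Rational(-1, 771320)) = Add(-4673770, Rational(-1, 771320)) = Rational(-3604972276401, 771320)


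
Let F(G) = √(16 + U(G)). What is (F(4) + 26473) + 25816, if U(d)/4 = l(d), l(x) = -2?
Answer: 52289 + 2*√2 ≈ 52292.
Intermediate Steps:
U(d) = -8 (U(d) = 4*(-2) = -8)
F(G) = 2*√2 (F(G) = √(16 - 8) = √8 = 2*√2)
(F(4) + 26473) + 25816 = (2*√2 + 26473) + 25816 = (26473 + 2*√2) + 25816 = 52289 + 2*√2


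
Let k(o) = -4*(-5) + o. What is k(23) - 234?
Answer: -191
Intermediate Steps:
k(o) = 20 + o
k(23) - 234 = (20 + 23) - 234 = 43 - 234 = -191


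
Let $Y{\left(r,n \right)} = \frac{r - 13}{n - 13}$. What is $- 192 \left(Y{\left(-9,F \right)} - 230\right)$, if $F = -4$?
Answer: $\frac{746496}{17} \approx 43912.0$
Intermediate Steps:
$Y{\left(r,n \right)} = \frac{-13 + r}{-13 + n}$
$- 192 \left(Y{\left(-9,F \right)} - 230\right) = - 192 \left(\frac{-13 - 9}{-13 - 4} - 230\right) = - 192 \left(\frac{1}{-17} \left(-22\right) - 230\right) = - 192 \left(\left(- \frac{1}{17}\right) \left(-22\right) - 230\right) = - 192 \left(\frac{22}{17} - 230\right) = \left(-192\right) \left(- \frac{3888}{17}\right) = \frac{746496}{17}$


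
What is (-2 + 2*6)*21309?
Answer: 213090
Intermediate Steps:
(-2 + 2*6)*21309 = (-2 + 12)*21309 = 10*21309 = 213090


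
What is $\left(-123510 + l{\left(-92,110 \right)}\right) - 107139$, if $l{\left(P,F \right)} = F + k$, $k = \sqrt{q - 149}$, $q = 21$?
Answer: $-230539 + 8 i \sqrt{2} \approx -2.3054 \cdot 10^{5} + 11.314 i$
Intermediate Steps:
$k = 8 i \sqrt{2}$ ($k = \sqrt{21 - 149} = \sqrt{-128} = 8 i \sqrt{2} \approx 11.314 i$)
$l{\left(P,F \right)} = F + 8 i \sqrt{2}$
$\left(-123510 + l{\left(-92,110 \right)}\right) - 107139 = \left(-123510 + \left(110 + 8 i \sqrt{2}\right)\right) - 107139 = \left(-123400 + 8 i \sqrt{2}\right) - 107139 = -230539 + 8 i \sqrt{2}$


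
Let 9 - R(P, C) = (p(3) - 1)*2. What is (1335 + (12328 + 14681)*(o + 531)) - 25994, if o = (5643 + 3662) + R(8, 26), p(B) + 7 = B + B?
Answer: 265986982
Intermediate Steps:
p(B) = -7 + 2*B (p(B) = -7 + (B + B) = -7 + 2*B)
R(P, C) = 13 (R(P, C) = 9 - ((-7 + 2*3) - 1)*2 = 9 - ((-7 + 6) - 1)*2 = 9 - (-1 - 1)*2 = 9 - (-2)*2 = 9 - 1*(-4) = 9 + 4 = 13)
o = 9318 (o = (5643 + 3662) + 13 = 9305 + 13 = 9318)
(1335 + (12328 + 14681)*(o + 531)) - 25994 = (1335 + (12328 + 14681)*(9318 + 531)) - 25994 = (1335 + 27009*9849) - 25994 = (1335 + 266011641) - 25994 = 266012976 - 25994 = 265986982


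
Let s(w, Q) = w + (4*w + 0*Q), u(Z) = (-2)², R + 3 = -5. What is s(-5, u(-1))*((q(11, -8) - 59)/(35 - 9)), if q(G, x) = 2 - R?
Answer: 1225/26 ≈ 47.115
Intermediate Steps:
R = -8 (R = -3 - 5 = -8)
q(G, x) = 10 (q(G, x) = 2 - 1*(-8) = 2 + 8 = 10)
u(Z) = 4
s(w, Q) = 5*w (s(w, Q) = w + (4*w + 0) = w + 4*w = 5*w)
s(-5, u(-1))*((q(11, -8) - 59)/(35 - 9)) = (5*(-5))*((10 - 59)/(35 - 9)) = -(-1225)/26 = -25*(-49/26) = 1225/26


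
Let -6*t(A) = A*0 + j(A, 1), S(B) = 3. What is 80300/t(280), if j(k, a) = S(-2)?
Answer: -160600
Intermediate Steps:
j(k, a) = 3
t(A) = -1/2 (t(A) = -(A*0 + 3)/6 = -(0 + 3)/6 = -1/6*3 = -1/2)
80300/t(280) = 80300/(-1/2) = 80300*(-2) = -160600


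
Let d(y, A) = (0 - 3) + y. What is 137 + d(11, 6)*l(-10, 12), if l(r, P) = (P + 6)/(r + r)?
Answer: 649/5 ≈ 129.80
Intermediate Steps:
d(y, A) = -3 + y
l(r, P) = (6 + P)/(2*r) (l(r, P) = (6 + P)/((2*r)) = (6 + P)*(1/(2*r)) = (6 + P)/(2*r))
137 + d(11, 6)*l(-10, 12) = 137 + (-3 + 11)*((½)*(6 + 12)/(-10)) = 137 + 8*((½)*(-⅒)*18) = 137 + 8*(-9/10) = 137 - 36/5 = 649/5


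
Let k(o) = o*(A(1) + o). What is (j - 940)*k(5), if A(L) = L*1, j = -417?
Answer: -40710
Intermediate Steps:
A(L) = L
k(o) = o*(1 + o)
(j - 940)*k(5) = (-417 - 940)*(5*(1 + 5)) = -6785*6 = -1357*30 = -40710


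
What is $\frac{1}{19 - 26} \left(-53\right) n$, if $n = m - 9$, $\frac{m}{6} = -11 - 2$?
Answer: $- \frac{4611}{7} \approx -658.71$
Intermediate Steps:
$m = -78$ ($m = 6 \left(-11 - 2\right) = 6 \left(-13\right) = -78$)
$n = -87$ ($n = -78 - 9 = -87$)
$\frac{1}{19 - 26} \left(-53\right) n = \frac{1}{19 - 26} \left(-53\right) \left(-87\right) = \frac{1}{-7} \left(-53\right) \left(-87\right) = \left(- \frac{1}{7}\right) \left(-53\right) \left(-87\right) = \frac{53}{7} \left(-87\right) = - \frac{4611}{7}$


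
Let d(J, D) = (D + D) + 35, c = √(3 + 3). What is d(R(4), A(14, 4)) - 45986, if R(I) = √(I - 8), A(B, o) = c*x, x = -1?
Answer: -45951 - 2*√6 ≈ -45956.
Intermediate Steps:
c = √6 ≈ 2.4495
A(B, o) = -√6 (A(B, o) = √6*(-1) = -√6)
R(I) = √(-8 + I)
d(J, D) = 35 + 2*D (d(J, D) = 2*D + 35 = 35 + 2*D)
d(R(4), A(14, 4)) - 45986 = (35 + 2*(-√6)) - 45986 = (35 - 2*√6) - 45986 = -45951 - 2*√6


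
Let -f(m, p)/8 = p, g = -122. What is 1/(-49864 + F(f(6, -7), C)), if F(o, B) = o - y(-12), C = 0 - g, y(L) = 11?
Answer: -1/49819 ≈ -2.0073e-5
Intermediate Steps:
f(m, p) = -8*p
C = 122 (C = 0 - 1*(-122) = 0 + 122 = 122)
F(o, B) = -11 + o (F(o, B) = o - 1*11 = o - 11 = -11 + o)
1/(-49864 + F(f(6, -7), C)) = 1/(-49864 + (-11 - 8*(-7))) = 1/(-49864 + (-11 + 56)) = 1/(-49864 + 45) = 1/(-49819) = -1/49819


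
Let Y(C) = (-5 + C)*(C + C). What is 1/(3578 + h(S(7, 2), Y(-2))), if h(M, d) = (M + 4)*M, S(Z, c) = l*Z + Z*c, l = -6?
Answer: 1/4250 ≈ 0.00023529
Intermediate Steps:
Y(C) = 2*C*(-5 + C) (Y(C) = (-5 + C)*(2*C) = 2*C*(-5 + C))
S(Z, c) = -6*Z + Z*c
h(M, d) = M*(4 + M) (h(M, d) = (4 + M)*M = M*(4 + M))
1/(3578 + h(S(7, 2), Y(-2))) = 1/(3578 + (7*(-6 + 2))*(4 + 7*(-6 + 2))) = 1/(3578 + (7*(-4))*(4 + 7*(-4))) = 1/(3578 - 28*(4 - 28)) = 1/(3578 - 28*(-24)) = 1/(3578 + 672) = 1/4250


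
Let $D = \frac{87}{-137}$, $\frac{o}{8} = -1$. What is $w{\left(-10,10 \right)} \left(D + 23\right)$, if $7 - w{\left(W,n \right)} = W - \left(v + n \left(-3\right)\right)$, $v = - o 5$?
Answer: $\frac{82728}{137} \approx 603.85$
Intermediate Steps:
$o = -8$ ($o = 8 \left(-1\right) = -8$)
$v = 40$ ($v = \left(-1\right) \left(-8\right) 5 = 8 \cdot 5 = 40$)
$D = - \frac{87}{137}$ ($D = 87 \left(- \frac{1}{137}\right) = - \frac{87}{137} \approx -0.63504$)
$w{\left(W,n \right)} = 47 - W - 3 n$ ($w{\left(W,n \right)} = 7 - \left(W - \left(40 + n \left(-3\right)\right)\right) = 7 - \left(W - \left(40 - 3 n\right)\right) = 7 - \left(W + \left(-40 + 3 n\right)\right) = 7 - \left(-40 + W + 3 n\right) = 47 - W - 3 n$)
$w{\left(-10,10 \right)} \left(D + 23\right) = \left(47 - -10 - 30\right) \left(- \frac{87}{137} + 23\right) = \left(47 + 10 - 30\right) \frac{3064}{137} = 27 \cdot \frac{3064}{137} = \frac{82728}{137}$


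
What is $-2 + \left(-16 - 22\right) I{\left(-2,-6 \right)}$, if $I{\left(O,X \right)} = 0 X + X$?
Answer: $226$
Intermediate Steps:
$I{\left(O,X \right)} = X$ ($I{\left(O,X \right)} = 0 + X = X$)
$-2 + \left(-16 - 22\right) I{\left(-2,-6 \right)} = -2 + \left(-16 - 22\right) \left(-6\right) = -2 - -228 = -2 + 228 = 226$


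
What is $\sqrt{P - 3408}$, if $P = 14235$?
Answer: $3 \sqrt{1203} \approx 104.05$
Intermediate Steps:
$\sqrt{P - 3408} = \sqrt{14235 - 3408} = \sqrt{10827} = 3 \sqrt{1203}$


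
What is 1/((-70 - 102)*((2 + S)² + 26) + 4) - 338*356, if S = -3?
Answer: -558321921/4640 ≈ -1.2033e+5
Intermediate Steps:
1/((-70 - 102)*((2 + S)² + 26) + 4) - 338*356 = 1/((-70 - 102)*((2 - 3)² + 26) + 4) - 338*356 = 1/(-172*((-1)² + 26) + 4) - 120328 = 1/(-172*(1 + 26) + 4) - 120328 = 1/(-172*27 + 4) - 120328 = 1/(-4644 + 4) - 120328 = 1/(-4640) - 120328 = -1/4640 - 120328 = -558321921/4640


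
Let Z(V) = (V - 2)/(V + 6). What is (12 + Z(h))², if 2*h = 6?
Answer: 11881/81 ≈ 146.68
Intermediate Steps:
h = 3 (h = (½)*6 = 3)
Z(V) = (-2 + V)/(6 + V)
(12 + Z(h))² = (12 + (-2 + 3)/(6 + 3))² = (12 + 1/9)² = (12 + (⅑)*1)² = (12 + ⅑)² = (109/9)² = 11881/81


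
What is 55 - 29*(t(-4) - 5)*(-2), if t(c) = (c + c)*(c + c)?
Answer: 3477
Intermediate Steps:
t(c) = 4*c**2 (t(c) = (2*c)*(2*c) = 4*c**2)
55 - 29*(t(-4) - 5)*(-2) = 55 - 29*(4*(-4)**2 - 5)*(-2) = 55 - 29*(4*16 - 5)*(-2) = 55 - 29*(64 - 5)*(-2) = 55 - 1711*(-2) = 55 - 29*(-118) = 55 + 3422 = 3477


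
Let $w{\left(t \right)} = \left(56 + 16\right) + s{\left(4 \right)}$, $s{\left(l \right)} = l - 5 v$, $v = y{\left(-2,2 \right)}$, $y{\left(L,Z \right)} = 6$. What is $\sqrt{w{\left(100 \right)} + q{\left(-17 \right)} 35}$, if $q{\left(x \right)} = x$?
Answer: $3 i \sqrt{61} \approx 23.431 i$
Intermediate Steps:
$v = 6$
$s{\left(l \right)} = -30 + l$ ($s{\left(l \right)} = l - 30 = -30 + l$)
$w{\left(t \right)} = 46$ ($w{\left(t \right)} = \left(56 + 16\right) + \left(-30 + 4\right) = 72 - 26 = 46$)
$\sqrt{w{\left(100 \right)} + q{\left(-17 \right)} 35} = \sqrt{46 - 595} = \sqrt{-549} = 3 i \sqrt{61}$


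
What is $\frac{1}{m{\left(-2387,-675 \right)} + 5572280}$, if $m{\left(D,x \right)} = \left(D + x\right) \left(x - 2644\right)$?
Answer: $\frac{1}{15735058} \approx 6.3552 \cdot 10^{-8}$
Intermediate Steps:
$m{\left(D,x \right)} = \left(-2644 + x\right) \left(D + x\right)$ ($m{\left(D,x \right)} = \left(D + x\right) \left(-2644 + x\right) = \left(-2644 + x\right) \left(D + x\right)$)
$\frac{1}{m{\left(-2387,-675 \right)} + 5572280} = \frac{1}{\left(\left(-675\right)^{2} - -6311228 - -1784700 - -1611225\right) + 5572280} = \frac{1}{\left(455625 + 6311228 + 1784700 + 1611225\right) + 5572280} = \frac{1}{10162778 + 5572280} = \frac{1}{15735058}$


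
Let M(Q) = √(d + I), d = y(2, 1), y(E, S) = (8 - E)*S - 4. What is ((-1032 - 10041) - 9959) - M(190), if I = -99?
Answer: -21032 - I*√97 ≈ -21032.0 - 9.8489*I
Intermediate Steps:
y(E, S) = -4 + S*(8 - E) (y(E, S) = S*(8 - E) - 4 = -4 + S*(8 - E))
d = 2 (d = -4 + 8*1 - 1*2*1 = -4 + 8 - 2 = 2)
M(Q) = I*√97 (M(Q) = √(2 - 99) = √(-97) = I*√97)
((-1032 - 10041) - 9959) - M(190) = ((-1032 - 10041) - 9959) - I*√97 = (-11073 - 9959) - I*√97 = -21032 - I*√97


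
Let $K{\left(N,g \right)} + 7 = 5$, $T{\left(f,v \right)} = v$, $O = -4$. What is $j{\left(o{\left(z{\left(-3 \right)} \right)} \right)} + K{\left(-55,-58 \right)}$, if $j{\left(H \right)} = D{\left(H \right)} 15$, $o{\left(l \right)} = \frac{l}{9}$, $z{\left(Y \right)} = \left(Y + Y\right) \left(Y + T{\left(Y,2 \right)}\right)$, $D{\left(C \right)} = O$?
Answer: $-62$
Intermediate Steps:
$D{\left(C \right)} = -4$
$z{\left(Y \right)} = 2 Y \left(2 + Y\right)$ ($z{\left(Y \right)} = \left(Y + Y\right) \left(Y + 2\right) = 2 Y \left(2 + Y\right)$)
$K{\left(N,g \right)} = -2$ ($K{\left(N,g \right)} = -7 + 5 = -2$)
$o{\left(l \right)} = \frac{l}{9}$ ($o{\left(l \right)} = l \frac{1}{9} = \frac{l}{9}$)
$j{\left(H \right)} = -60$ ($j{\left(H \right)} = \left(-4\right) 15 = -60$)
$j{\left(o{\left(z{\left(-3 \right)} \right)} \right)} + K{\left(-55,-58 \right)} = -60 - 2 = -62$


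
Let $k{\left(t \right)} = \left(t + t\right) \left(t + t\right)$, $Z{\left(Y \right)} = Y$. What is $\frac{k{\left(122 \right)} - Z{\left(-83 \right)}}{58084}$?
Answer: $\frac{59619}{58084} \approx 1.0264$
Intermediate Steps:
$k{\left(t \right)} = 4 t^{2}$ ($k{\left(t \right)} = 2 t 2 t = 4 t^{2}$)
$\frac{k{\left(122 \right)} - Z{\left(-83 \right)}}{58084} = \frac{4 \cdot 122^{2} - -83}{58084} = \left(4 \cdot 14884 + 83\right) \frac{1}{58084} = \left(59536 + 83\right) \frac{1}{58084} = 59619 \cdot \frac{1}{58084} = \frac{59619}{58084}$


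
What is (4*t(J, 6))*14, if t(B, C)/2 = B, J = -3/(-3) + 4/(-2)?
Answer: -112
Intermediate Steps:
J = -1 (J = -3*(-⅓) + 4*(-½) = 1 - 2 = -1)
t(B, C) = 2*B
(4*t(J, 6))*14 = (4*(2*(-1)))*14 = (4*(-2))*14 = -8*14 = -112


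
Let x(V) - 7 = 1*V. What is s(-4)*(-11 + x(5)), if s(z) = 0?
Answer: 0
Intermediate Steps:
x(V) = 7 + V (x(V) = 7 + 1*V = 7 + V)
s(-4)*(-11 + x(5)) = 0*(-11 + (7 + 5)) = 0*(-11 + 12) = 0*1 = 0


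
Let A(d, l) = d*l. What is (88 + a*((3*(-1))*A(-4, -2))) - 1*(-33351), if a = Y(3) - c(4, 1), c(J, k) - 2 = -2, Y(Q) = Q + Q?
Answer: 33295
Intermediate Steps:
Y(Q) = 2*Q
c(J, k) = 0 (c(J, k) = 2 - 2 = 0)
a = 6 (a = 2*3 - 1*0 = 6 + 0 = 6)
(88 + a*((3*(-1))*A(-4, -2))) - 1*(-33351) = (88 + 6*((3*(-1))*(-4*(-2)))) - 1*(-33351) = (88 + 6*(-3*8)) + 33351 = (88 + 6*(-24)) + 33351 = (88 - 144) + 33351 = -56 + 33351 = 33295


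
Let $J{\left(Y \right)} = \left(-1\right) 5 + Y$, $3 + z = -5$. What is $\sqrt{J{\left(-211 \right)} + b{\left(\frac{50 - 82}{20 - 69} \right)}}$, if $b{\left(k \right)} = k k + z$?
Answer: $\frac{20 i \sqrt{1342}}{49} \approx 14.952 i$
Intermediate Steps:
$z = -8$ ($z = -3 - 5 = -8$)
$b{\left(k \right)} = -8 + k^{2}$ ($b{\left(k \right)} = k k - 8 = k^{2} - 8 = -8 + k^{2}$)
$J{\left(Y \right)} = -5 + Y$
$\sqrt{J{\left(-211 \right)} + b{\left(\frac{50 - 82}{20 - 69} \right)}} = \sqrt{\left(-5 - 211\right) - \left(8 - \left(\frac{50 - 82}{20 - 69}\right)^{2}\right)} = \sqrt{-216 - \left(8 - \left(- \frac{32}{-49}\right)^{2}\right)} = \sqrt{-216 - \left(8 - \left(\left(-32\right) \left(- \frac{1}{49}\right)\right)^{2}\right)} = \sqrt{-216 - \left(8 - \left(\frac{32}{49}\right)^{2}\right)} = \sqrt{-216 + \left(-8 + \frac{1024}{2401}\right)} = \sqrt{-216 - \frac{18184}{2401}} = \sqrt{- \frac{536800}{2401}} = \frac{20 i \sqrt{1342}}{49}$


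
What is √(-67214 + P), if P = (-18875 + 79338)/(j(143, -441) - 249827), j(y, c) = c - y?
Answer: 3*I*√468301552384043/250411 ≈ 259.26*I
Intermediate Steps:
P = -60463/250411 (P = (-18875 + 79338)/((-441 - 1*143) - 249827) = 60463/((-441 - 143) - 249827) = 60463/(-584 - 249827) = 60463/(-250411) = 60463*(-1/250411) = -60463/250411 ≈ -0.24146)
√(-67214 + P) = √(-67214 - 60463/250411) = √(-16831185417/250411) = 3*I*√468301552384043/250411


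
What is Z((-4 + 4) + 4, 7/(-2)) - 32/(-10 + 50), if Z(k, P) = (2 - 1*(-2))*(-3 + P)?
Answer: -134/5 ≈ -26.800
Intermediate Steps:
Z(k, P) = -12 + 4*P (Z(k, P) = (2 + 2)*(-3 + P) = 4*(-3 + P) = -12 + 4*P)
Z((-4 + 4) + 4, 7/(-2)) - 32/(-10 + 50) = (-12 + 4*(7/(-2))) - 32/(-10 + 50) = (-12 + 4*(7*(-1/2))) - 32/40 = (-12 + 4*(-7/2)) - 32*1/40 = (-12 - 14) - 4/5 = -26 - 4/5 = -134/5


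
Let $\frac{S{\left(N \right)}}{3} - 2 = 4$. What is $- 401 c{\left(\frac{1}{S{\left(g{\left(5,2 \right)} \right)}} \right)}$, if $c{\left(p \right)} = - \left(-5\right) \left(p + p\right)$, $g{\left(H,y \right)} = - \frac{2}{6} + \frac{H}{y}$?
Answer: $- \frac{2005}{9} \approx -222.78$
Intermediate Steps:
$g{\left(H,y \right)} = - \frac{1}{3} + \frac{H}{y}$ ($g{\left(H,y \right)} = \left(-2\right) \frac{1}{6} + \frac{H}{y} = - \frac{1}{3} + \frac{H}{y}$)
$S{\left(N \right)} = 18$ ($S{\left(N \right)} = 6 + 3 \cdot 4 = 6 + 12 = 18$)
$c{\left(p \right)} = 10 p$ ($c{\left(p \right)} = - \left(-5\right) 2 p = - \left(-10\right) p = 10 p$)
$- 401 c{\left(\frac{1}{S{\left(g{\left(5,2 \right)} \right)}} \right)} = - 401 \cdot \frac{10}{18} = - 401 \cdot 10 \cdot \frac{1}{18} = \left(-401\right) \frac{5}{9} = - \frac{2005}{9}$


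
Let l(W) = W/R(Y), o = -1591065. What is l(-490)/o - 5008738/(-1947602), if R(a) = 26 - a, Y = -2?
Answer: 227693194543/88536039318 ≈ 2.5718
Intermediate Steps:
l(W) = W/28 (l(W) = W/(26 - 1*(-2)) = W/(26 + 2) = W/28)
l(-490)/o - 5008738/(-1947602) = ((1/28)*(-490))/(-1591065) - 5008738/(-1947602) = -35/2*(-1/1591065) - 5008738*(-1/1947602) = 1/90918 + 2504369/973801 = 227693194543/88536039318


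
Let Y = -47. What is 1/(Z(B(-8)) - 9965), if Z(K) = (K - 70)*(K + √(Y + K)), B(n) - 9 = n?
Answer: I/(-10034*I + 69*√46) ≈ -9.9445e-5 + 4.6381e-6*I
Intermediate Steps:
B(n) = 9 + n
Z(K) = (-70 + K)*(K + √(-47 + K)) (Z(K) = (K - 70)*(K + √(-47 + K)) = (-70 + K)*(K + √(-47 + K)))
1/(Z(B(-8)) - 9965) = 1/(((9 - 8)² - 70*(9 - 8) - 70*√(-47 + (9 - 8)) + (9 - 8)*√(-47 + (9 - 8))) - 9965) = 1/((1² - 70*1 - 70*√(-47 + 1) + 1*√(-47 + 1)) - 9965) = 1/((1 - 70 - 70*I*√46 + 1*√(-46)) - 9965) = 1/((1 - 70 - 70*I*√46 + 1*(I*√46)) - 9965) = 1/((1 - 70 - 70*I*√46 + I*√46) - 9965) = 1/((-69 - 69*I*√46) - 9965) = 1/(-10034 - 69*I*√46)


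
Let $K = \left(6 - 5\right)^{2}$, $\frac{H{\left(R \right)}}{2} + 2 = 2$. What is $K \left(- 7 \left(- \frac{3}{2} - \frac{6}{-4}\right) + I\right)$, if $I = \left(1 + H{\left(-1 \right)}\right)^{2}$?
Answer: $1$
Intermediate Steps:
$H{\left(R \right)} = 0$ ($H{\left(R \right)} = -4 + 2 \cdot 2 = -4 + 4 = 0$)
$I = 1$ ($I = \left(1 + 0\right)^{2} = 1^{2} = 1$)
$K = 1$ ($K = 1^{2} = 1$)
$K \left(- 7 \left(- \frac{3}{2} - \frac{6}{-4}\right) + I\right) = 1 \left(- 7 \left(- \frac{3}{2} - \frac{6}{-4}\right) + 1\right) = 1 \left(- 7 \left(\left(-3\right) \frac{1}{2} - - \frac{3}{2}\right) + 1\right) = 1 \left(- 7 \left(- \frac{3}{2} + \frac{3}{2}\right) + 1\right) = 1 \left(\left(-7\right) 0 + 1\right) = 1 \left(0 + 1\right) = 1 \cdot 1 = 1$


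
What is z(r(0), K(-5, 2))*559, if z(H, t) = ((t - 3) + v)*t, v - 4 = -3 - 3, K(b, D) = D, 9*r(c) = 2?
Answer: -3354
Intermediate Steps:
r(c) = 2/9 (r(c) = (⅑)*2 = 2/9)
v = -2 (v = 4 + (-3 - 3) = 4 - 6 = -2)
z(H, t) = t*(-5 + t) (z(H, t) = ((t - 3) - 2)*t = ((-3 + t) - 2)*t = (-5 + t)*t = t*(-5 + t))
z(r(0), K(-5, 2))*559 = (2*(-5 + 2))*559 = (2*(-3))*559 = -6*559 = -3354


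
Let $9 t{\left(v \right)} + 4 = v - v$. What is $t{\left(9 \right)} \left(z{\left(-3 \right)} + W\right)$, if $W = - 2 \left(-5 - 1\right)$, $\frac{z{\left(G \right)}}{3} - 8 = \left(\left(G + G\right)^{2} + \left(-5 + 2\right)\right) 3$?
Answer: $-148$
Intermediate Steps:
$t{\left(v \right)} = - \frac{4}{9}$ ($t{\left(v \right)} = - \frac{4}{9} + \frac{v - v}{9} = - \frac{4}{9} + \frac{1}{9} \cdot 0 = - \frac{4}{9} + 0 = - \frac{4}{9}$)
$z{\left(G \right)} = -3 + 36 G^{2}$ ($z{\left(G \right)} = 24 + 3 \left(\left(G + G\right)^{2} + \left(-5 + 2\right)\right) 3 = 24 + 3 \left(\left(2 G\right)^{2} - 3\right) 3 = 24 + 3 \left(4 G^{2} - 3\right) 3 = 24 + 3 \left(-3 + 4 G^{2}\right) 3 = 24 + 3 \left(-9 + 12 G^{2}\right) = 24 + \left(-27 + 36 G^{2}\right) = -3 + 36 G^{2}$)
$W = 12$ ($W = \left(-2\right) \left(-6\right) = 12$)
$t{\left(9 \right)} \left(z{\left(-3 \right)} + W\right) = - \frac{4 \left(\left(-3 + 36 \left(-3\right)^{2}\right) + 12\right)}{9} = - \frac{4 \left(\left(-3 + 36 \cdot 9\right) + 12\right)}{9} = - \frac{4 \left(\left(-3 + 324\right) + 12\right)}{9} = - \frac{4 \left(321 + 12\right)}{9} = \left(- \frac{4}{9}\right) 333 = -148$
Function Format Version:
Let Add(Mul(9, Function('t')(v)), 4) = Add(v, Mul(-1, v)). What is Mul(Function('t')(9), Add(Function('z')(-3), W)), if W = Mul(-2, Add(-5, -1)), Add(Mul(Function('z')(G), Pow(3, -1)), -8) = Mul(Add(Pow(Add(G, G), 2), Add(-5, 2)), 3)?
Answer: -148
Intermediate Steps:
Function('t')(v) = Rational(-4, 9) (Function('t')(v) = Add(Rational(-4, 9), Mul(Rational(1, 9), Add(v, Mul(-1, v)))) = Add(Rational(-4, 9), Mul(Rational(1, 9), 0)) = Add(Rational(-4, 9), 0) = Rational(-4, 9))
Function('z')(G) = Add(-3, Mul(36, Pow(G, 2))) (Function('z')(G) = Add(24, Mul(3, Mul(Add(Pow(Add(G, G), 2), Add(-5, 2)), 3))) = Add(24, Mul(3, Mul(Add(Pow(Mul(2, G), 2), -3), 3))) = Add(24, Mul(3, Mul(Add(Mul(4, Pow(G, 2)), -3), 3))) = Add(24, Mul(3, Mul(Add(-3, Mul(4, Pow(G, 2))), 3))) = Add(24, Mul(3, Add(-9, Mul(12, Pow(G, 2))))) = Add(24, Add(-27, Mul(36, Pow(G, 2)))) = Add(-3, Mul(36, Pow(G, 2))))
W = 12 (W = Mul(-2, -6) = 12)
Mul(Function('t')(9), Add(Function('z')(-3), W)) = Mul(Rational(-4, 9), Add(Add(-3, Mul(36, Pow(-3, 2))), 12)) = Mul(Rational(-4, 9), Add(Add(-3, Mul(36, 9)), 12)) = Mul(Rational(-4, 9), Add(Add(-3, 324), 12)) = Mul(Rational(-4, 9), Add(321, 12)) = Mul(Rational(-4, 9), 333) = -148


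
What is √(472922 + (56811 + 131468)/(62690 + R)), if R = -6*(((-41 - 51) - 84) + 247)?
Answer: √458359606591842/31132 ≈ 687.70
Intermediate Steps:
R = -426 (R = -6*((-92 - 84) + 247) = -6*(-176 + 247) = -6*71 = -426)
√(472922 + (56811 + 131468)/(62690 + R)) = √(472922 + (56811 + 131468)/(62690 - 426)) = √(472922 + 188279/62264) = √(29446203687/62264) = √458359606591842/31132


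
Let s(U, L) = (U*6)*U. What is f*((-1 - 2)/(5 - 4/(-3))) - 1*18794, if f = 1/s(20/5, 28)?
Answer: -11426755/608 ≈ -18794.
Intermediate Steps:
s(U, L) = 6*U² (s(U, L) = (6*U)*U = 6*U²)
f = 1/96 (f = 1/(6*(20/5)²) = 1/(6*(20*(⅕))²) = 1/(6*4²) = 1/(6*16) = 1/96 ≈ 0.010417)
f*((-1 - 2)/(5 - 4/(-3))) - 1*18794 = ((-1 - 2)/(5 - 4/(-3)))/96 - 1*18794 = (-3/(5 - 4*(-⅓)))/96 - 18794 = (-3/(5 + 4/3))/96 - 18794 = (-3/19/3)/96 - 18794 = (-3*3/19)/96 - 18794 = (1/96)*(-9/19) - 18794 = -3/608 - 18794 = -11426755/608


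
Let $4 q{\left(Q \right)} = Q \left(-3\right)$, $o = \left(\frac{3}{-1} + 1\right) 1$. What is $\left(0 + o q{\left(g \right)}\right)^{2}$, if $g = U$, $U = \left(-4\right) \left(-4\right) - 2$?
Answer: $441$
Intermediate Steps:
$U = 14$ ($U = 16 - 2 = 14$)
$o = -2$ ($o = \left(3 \left(-1\right) + 1\right) 1 = \left(-3 + 1\right) 1 = \left(-2\right) 1 = -2$)
$g = 14$
$q{\left(Q \right)} = - \frac{3 Q}{4}$ ($q{\left(Q \right)} = \frac{Q \left(-3\right)}{4} = \frac{\left(-3\right) Q}{4} = - \frac{3 Q}{4}$)
$\left(0 + o q{\left(g \right)}\right)^{2} = \left(0 - 2 \left(\left(- \frac{3}{4}\right) 14\right)\right)^{2} = \left(0 - -21\right)^{2} = \left(0 + 21\right)^{2} = 21^{2} = 441$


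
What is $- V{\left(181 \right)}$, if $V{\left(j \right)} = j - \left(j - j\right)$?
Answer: $-181$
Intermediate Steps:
$V{\left(j \right)} = j$ ($V{\left(j \right)} = j - 0 = j + 0 = j$)
$- V{\left(181 \right)} = \left(-1\right) 181 = -181$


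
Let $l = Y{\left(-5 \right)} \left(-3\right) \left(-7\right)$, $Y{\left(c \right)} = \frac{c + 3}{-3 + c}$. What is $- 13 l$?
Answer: $- \frac{273}{4} \approx -68.25$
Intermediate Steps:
$Y{\left(c \right)} = \frac{3 + c}{-3 + c}$
$l = \frac{21}{4}$ ($l = \frac{3 - 5}{-3 - 5} \left(-3\right) \left(-7\right) = \frac{1}{-8} \left(-2\right) \left(-3\right) \left(-7\right) = \left(- \frac{1}{8}\right) \left(-2\right) \left(-3\right) \left(-7\right) = \frac{1}{4} \left(-3\right) \left(-7\right) = \left(- \frac{3}{4}\right) \left(-7\right) = \frac{21}{4} \approx 5.25$)
$- 13 l = \left(-13\right) \frac{21}{4} = - \frac{273}{4}$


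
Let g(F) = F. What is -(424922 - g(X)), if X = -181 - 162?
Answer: -425265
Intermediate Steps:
X = -343
-(424922 - g(X)) = -(424922 - 1*(-343)) = -(424922 + 343) = -1*425265 = -425265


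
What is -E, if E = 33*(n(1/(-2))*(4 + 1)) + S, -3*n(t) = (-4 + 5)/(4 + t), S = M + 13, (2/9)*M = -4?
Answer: 145/7 ≈ 20.714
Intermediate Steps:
M = -18 (M = (9/2)*(-4) = -18)
S = -5 (S = -18 + 13 = -5)
n(t) = -1/(3*(4 + t)) (n(t) = -(-4 + 5)/(3*(4 + t)) = -1/(3*(4 + t)))
E = -145/7 (E = 33*((-1/(12 + 3/(-2)))*(4 + 1)) - 5 = 33*(-1/(12 + 3*(-½))*5) - 5 = 33*(-1/(12 - 3/2)*5) - 5 = 33*(-1/21/2*5) - 5 = 33*(-1*2/21*5) - 5 = 33*(-2/21*5) - 5 = 33*(-10/21) - 5 = -110/7 - 5 = -145/7 ≈ -20.714)
-E = -1*(-145/7) = 145/7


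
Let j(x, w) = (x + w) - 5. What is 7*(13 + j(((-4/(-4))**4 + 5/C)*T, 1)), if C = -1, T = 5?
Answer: -77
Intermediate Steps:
j(x, w) = -5 + w + x (j(x, w) = (w + x) - 5 = -5 + w + x)
7*(13 + j(((-4/(-4))**4 + 5/C)*T, 1)) = 7*(13 + (-5 + 1 + ((-4/(-4))**4 + 5/(-1))*5)) = 7*(13 + (-5 + 1 + ((-4*(-1/4))**4 + 5*(-1))*5)) = 7*(13 + (-5 + 1 + (1**4 - 5)*5)) = 7*(13 + (-5 + 1 + (1 - 5)*5)) = 7*(13 + (-5 + 1 - 4*5)) = 7*(13 + (-5 + 1 - 20)) = 7*(13 - 24) = 7*(-11) = -77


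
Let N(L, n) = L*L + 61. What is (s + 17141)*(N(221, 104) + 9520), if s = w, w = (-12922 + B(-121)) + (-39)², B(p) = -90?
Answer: 330084300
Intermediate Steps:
N(L, n) = 61 + L² (N(L, n) = L² + 61 = 61 + L²)
w = -11491 (w = (-12922 - 90) + (-39)² = -13012 + 1521 = -11491)
s = -11491
(s + 17141)*(N(221, 104) + 9520) = (-11491 + 17141)*((61 + 221²) + 9520) = 5650*((61 + 48841) + 9520) = 5650*(48902 + 9520) = 5650*58422 = 330084300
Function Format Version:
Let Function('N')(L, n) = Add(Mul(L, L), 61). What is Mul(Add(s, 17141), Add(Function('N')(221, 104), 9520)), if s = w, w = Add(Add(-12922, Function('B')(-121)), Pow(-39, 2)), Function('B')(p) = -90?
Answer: 330084300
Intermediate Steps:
Function('N')(L, n) = Add(61, Pow(L, 2)) (Function('N')(L, n) = Add(Pow(L, 2), 61) = Add(61, Pow(L, 2)))
w = -11491 (w = Add(Add(-12922, -90), Pow(-39, 2)) = Add(-13012, 1521) = -11491)
s = -11491
Mul(Add(s, 17141), Add(Function('N')(221, 104), 9520)) = Mul(Add(-11491, 17141), Add(Add(61, Pow(221, 2)), 9520)) = Mul(5650, Add(Add(61, 48841), 9520)) = Mul(5650, Add(48902, 9520)) = Mul(5650, 58422) = 330084300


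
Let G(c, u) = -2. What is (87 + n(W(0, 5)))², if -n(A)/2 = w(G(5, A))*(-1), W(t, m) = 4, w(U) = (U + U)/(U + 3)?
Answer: 6241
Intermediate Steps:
w(U) = 2*U/(3 + U) (w(U) = (2*U)/(3 + U) = 2*U/(3 + U))
n(A) = -8 (n(A) = -2*2*(-2)/(3 - 2)*(-1) = -2*2*(-2)/1*(-1) = -2*2*(-2)*1*(-1) = -(-8)*(-1) = -2*4 = -8)
(87 + n(W(0, 5)))² = (87 - 8)² = 79² = 6241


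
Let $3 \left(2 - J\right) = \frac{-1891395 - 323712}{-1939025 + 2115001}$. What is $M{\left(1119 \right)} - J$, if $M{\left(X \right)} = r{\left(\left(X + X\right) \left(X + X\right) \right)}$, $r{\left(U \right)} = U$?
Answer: $\frac{881400046223}{175976} \approx 5.0086 \cdot 10^{6}$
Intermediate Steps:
$J = \frac{1090321}{175976}$ ($J = 2 - \frac{\left(-1891395 - 323712\right) \frac{1}{-1939025 + 2115001}}{3} = 2 - \frac{\left(-2215107\right) \frac{1}{175976}}{3} = 2 - - \frac{738369}{175976} = 2 + \frac{738369}{175976} = \frac{1090321}{175976} \approx 6.1958$)
$M{\left(X \right)} = 4 X^{2}$ ($M{\left(X \right)} = \left(X + X\right) \left(X + X\right) = 2 X 2 X = 4 X^{2}$)
$M{\left(1119 \right)} - J = 4 \cdot 1119^{2} - \frac{1090321}{175976} = 4 \cdot 1252161 - \frac{1090321}{175976} = 5008644 - \frac{1090321}{175976} = \frac{881400046223}{175976}$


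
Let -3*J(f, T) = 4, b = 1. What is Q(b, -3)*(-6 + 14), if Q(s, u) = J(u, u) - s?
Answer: -56/3 ≈ -18.667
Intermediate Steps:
J(f, T) = -4/3 (J(f, T) = -⅓*4 = -4/3)
Q(s, u) = -4/3 - s
Q(b, -3)*(-6 + 14) = (-4/3 - 1*1)*(-6 + 14) = (-4/3 - 1)*8 = -7/3*8 = -56/3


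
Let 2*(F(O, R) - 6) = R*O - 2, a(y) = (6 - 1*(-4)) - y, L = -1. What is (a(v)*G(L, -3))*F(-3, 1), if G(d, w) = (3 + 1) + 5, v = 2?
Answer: 252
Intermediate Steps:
G(d, w) = 9 (G(d, w) = 4 + 5 = 9)
a(y) = 10 - y (a(y) = (6 + 4) - y = 10 - y)
F(O, R) = 5 + O*R/2 (F(O, R) = 6 + (R*O - 2)/2 = 6 + (O*R - 2)/2 = 6 + (-2 + O*R)/2 = 6 + (-1 + O*R/2) = 5 + O*R/2)
(a(v)*G(L, -3))*F(-3, 1) = ((10 - 1*2)*9)*(5 + (½)*(-3)*1) = ((10 - 2)*9)*(5 - 3/2) = (8*9)*(7/2) = 72*(7/2) = 252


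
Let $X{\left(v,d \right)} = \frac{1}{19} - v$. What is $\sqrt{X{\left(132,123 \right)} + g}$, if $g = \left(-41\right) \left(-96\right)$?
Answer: $\frac{\sqrt{1373263}}{19} \approx 61.677$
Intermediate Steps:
$X{\left(v,d \right)} = \frac{1}{19} - v$
$g = 3936$
$\sqrt{X{\left(132,123 \right)} + g} = \sqrt{\left(\frac{1}{19} - 132\right) + 3936} = \sqrt{- \frac{2507}{19} + 3936} = \sqrt{\frac{72277}{19}} = \frac{\sqrt{1373263}}{19}$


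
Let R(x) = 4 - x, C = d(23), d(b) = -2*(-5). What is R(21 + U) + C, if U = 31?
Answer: -38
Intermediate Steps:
d(b) = 10
C = 10
R(21 + U) + C = (4 - (21 + 31)) + 10 = (4 - 1*52) + 10 = (4 - 52) + 10 = -48 + 10 = -38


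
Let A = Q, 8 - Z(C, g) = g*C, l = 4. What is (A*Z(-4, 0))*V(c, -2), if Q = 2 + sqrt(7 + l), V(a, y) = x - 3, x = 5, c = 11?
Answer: 32 + 16*sqrt(11) ≈ 85.066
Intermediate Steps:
V(a, y) = 2 (V(a, y) = 5 - 3 = 2)
Q = 2 + sqrt(11) (Q = 2 + sqrt(7 + 4) = 2 + sqrt(11) ≈ 5.3166)
Z(C, g) = 8 - C*g (Z(C, g) = 8 - g*C = 8 - C*g)
A = 2 + sqrt(11) ≈ 5.3166
(A*Z(-4, 0))*V(c, -2) = ((2 + sqrt(11))*(8 - 1*(-4)*0))*2 = ((2 + sqrt(11))*(8 + 0))*2 = ((2 + sqrt(11))*8)*2 = (16 + 8*sqrt(11))*2 = 32 + 16*sqrt(11)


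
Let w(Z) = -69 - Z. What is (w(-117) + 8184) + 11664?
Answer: 19896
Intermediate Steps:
(w(-117) + 8184) + 11664 = ((-69 - 1*(-117)) + 8184) + 11664 = ((-69 + 117) + 8184) + 11664 = (48 + 8184) + 11664 = 8232 + 11664 = 19896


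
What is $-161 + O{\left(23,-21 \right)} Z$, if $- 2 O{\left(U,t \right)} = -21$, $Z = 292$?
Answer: $2905$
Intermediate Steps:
$O{\left(U,t \right)} = \frac{21}{2}$ ($O{\left(U,t \right)} = \left(- \frac{1}{2}\right) \left(-21\right) = \frac{21}{2}$)
$-161 + O{\left(23,-21 \right)} Z = -161 + \frac{21}{2} \cdot 292 = -161 + 3066 = 2905$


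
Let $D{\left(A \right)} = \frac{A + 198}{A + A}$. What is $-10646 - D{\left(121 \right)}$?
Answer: $- \frac{234241}{22} \approx -10647.0$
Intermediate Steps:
$D{\left(A \right)} = \frac{198 + A}{2 A}$
$-10646 - D{\left(121 \right)} = -10646 - \frac{198 + 121}{2 \cdot 121} = -10646 - \frac{1}{2} \cdot \frac{1}{121} \cdot 319 = -10646 - \frac{29}{22} = - \frac{234241}{22}$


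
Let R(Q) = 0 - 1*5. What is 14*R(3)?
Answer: -70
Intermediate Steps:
R(Q) = -5 (R(Q) = 0 - 5 = -5)
14*R(3) = 14*(-5) = -70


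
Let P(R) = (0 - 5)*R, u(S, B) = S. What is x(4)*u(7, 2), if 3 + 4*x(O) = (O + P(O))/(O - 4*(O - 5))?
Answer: -35/4 ≈ -8.7500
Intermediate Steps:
P(R) = -5*R
x(O) = -¾ - O/(20 - 3*O) (x(O) = -¾ + ((O - 5*O)/(O - 4*(O - 5)))/4 = -¾ + ((-4*O)/(O - 4*(-5 + O)))/4 = -¾ + ((-4*O)/(O + (20 - 4*O)))/4 = -¾ + ((-4*O)/(20 - 3*O))/4 = -¾ + (-4*O/(20 - 3*O))/4 = -¾ - O/(20 - 3*O))
x(4)*u(7, 2) = (5*(12 - 1*4)/(4*(-20 + 3*4)))*7 = (5*(12 - 4)/(4*(-20 + 12)))*7 = ((5/4)*8/(-8))*7 = ((5/4)*(-⅛)*8)*7 = -5/4*7 = -35/4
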